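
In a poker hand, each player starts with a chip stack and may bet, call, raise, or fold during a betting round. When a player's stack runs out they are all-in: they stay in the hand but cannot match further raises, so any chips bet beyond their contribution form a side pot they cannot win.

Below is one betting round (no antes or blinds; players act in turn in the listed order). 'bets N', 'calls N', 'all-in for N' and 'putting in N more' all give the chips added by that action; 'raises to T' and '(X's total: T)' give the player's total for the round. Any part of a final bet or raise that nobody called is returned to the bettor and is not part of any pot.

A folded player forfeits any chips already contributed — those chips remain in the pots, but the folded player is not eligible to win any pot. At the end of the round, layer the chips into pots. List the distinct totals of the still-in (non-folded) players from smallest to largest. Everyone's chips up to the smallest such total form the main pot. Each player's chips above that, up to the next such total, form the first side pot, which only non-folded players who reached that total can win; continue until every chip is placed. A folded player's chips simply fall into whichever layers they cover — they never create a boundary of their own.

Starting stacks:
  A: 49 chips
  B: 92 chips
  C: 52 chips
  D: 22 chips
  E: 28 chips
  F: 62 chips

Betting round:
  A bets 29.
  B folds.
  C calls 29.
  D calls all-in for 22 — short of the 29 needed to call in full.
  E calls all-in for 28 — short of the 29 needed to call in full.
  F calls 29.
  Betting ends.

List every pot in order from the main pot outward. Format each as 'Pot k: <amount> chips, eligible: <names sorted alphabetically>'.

Pot 1: 110 chips, eligible: A, C, D, E, F
Pot 2: 24 chips, eligible: A, C, E, F
Pot 3: 3 chips, eligible: A, C, F

Derivation:
Contributions: A=29, C=29, D=22, E=28, F=29
Folded: B
Pot levels (distinct totals of non-folded players): 22, 28, 29
Layer 1-22: 22 each from A, C, D, E, F = 22*5 = 110 chips; eligible A, C, D, E, F
Layer 23-28: 6 each from A, C, E, F = 6*4 = 24 chips; eligible A, C, E, F
Layer 29-29: 1 each from A, C, F = 1*3 = 3 chips; eligible A, C, F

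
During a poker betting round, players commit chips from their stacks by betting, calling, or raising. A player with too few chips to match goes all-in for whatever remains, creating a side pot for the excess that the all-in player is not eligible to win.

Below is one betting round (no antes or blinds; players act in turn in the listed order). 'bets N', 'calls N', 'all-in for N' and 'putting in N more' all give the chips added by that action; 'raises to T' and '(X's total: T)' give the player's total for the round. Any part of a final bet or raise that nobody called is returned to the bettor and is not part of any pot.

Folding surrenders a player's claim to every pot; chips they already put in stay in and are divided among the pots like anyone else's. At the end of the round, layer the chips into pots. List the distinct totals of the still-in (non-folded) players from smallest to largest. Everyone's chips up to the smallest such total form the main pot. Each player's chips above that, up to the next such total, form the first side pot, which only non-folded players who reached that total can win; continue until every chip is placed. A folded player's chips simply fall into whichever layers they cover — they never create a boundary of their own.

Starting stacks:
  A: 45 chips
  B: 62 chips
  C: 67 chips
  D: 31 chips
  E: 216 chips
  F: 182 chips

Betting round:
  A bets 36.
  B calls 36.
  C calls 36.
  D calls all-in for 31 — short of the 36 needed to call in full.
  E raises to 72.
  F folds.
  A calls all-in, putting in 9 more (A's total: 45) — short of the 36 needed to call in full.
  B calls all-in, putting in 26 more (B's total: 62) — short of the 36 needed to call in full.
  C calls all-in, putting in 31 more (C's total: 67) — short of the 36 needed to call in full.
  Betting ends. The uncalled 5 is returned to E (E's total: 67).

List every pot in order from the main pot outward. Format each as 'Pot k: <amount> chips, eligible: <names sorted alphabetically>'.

Pot 1: 155 chips, eligible: A, B, C, D, E
Pot 2: 56 chips, eligible: A, B, C, E
Pot 3: 51 chips, eligible: B, C, E
Pot 4: 10 chips, eligible: C, E

Derivation:
Contributions (after 5 returned to E): A=45, B=62, C=67, D=31, E=67
Folded: F
Pot levels (distinct totals of non-folded players): 31, 45, 62, 67
Layer 1-31: 31 each from A, B, C, D, E = 31*5 = 155 chips; eligible A, B, C, D, E
Layer 32-45: 14 each from A, B, C, E = 14*4 = 56 chips; eligible A, B, C, E
Layer 46-62: 17 each from B, C, E = 17*3 = 51 chips; eligible B, C, E
Layer 63-67: 5 each from C, E = 5*2 = 10 chips; eligible C, E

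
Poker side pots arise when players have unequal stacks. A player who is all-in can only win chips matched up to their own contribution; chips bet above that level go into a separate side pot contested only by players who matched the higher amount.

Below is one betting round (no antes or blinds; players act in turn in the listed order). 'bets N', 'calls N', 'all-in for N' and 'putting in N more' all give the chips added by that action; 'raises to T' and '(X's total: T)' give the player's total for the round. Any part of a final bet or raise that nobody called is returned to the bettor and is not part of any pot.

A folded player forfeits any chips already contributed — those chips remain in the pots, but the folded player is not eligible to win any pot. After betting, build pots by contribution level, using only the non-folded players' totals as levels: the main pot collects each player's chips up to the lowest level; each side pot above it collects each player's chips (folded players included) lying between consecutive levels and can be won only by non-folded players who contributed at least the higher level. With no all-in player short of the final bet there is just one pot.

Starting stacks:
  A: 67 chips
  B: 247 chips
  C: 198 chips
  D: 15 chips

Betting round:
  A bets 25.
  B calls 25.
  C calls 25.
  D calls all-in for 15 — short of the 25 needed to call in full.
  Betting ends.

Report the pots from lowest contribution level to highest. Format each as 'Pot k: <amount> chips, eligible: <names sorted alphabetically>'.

Pot 1: 60 chips, eligible: A, B, C, D
Pot 2: 30 chips, eligible: A, B, C

Derivation:
Contributions: A=25, B=25, C=25, D=15
Pot levels (distinct totals of non-folded players): 15, 25
Layer 1-15: 15 each from A, B, C, D = 15*4 = 60 chips; eligible A, B, C, D
Layer 16-25: 10 each from A, B, C = 10*3 = 30 chips; eligible A, B, C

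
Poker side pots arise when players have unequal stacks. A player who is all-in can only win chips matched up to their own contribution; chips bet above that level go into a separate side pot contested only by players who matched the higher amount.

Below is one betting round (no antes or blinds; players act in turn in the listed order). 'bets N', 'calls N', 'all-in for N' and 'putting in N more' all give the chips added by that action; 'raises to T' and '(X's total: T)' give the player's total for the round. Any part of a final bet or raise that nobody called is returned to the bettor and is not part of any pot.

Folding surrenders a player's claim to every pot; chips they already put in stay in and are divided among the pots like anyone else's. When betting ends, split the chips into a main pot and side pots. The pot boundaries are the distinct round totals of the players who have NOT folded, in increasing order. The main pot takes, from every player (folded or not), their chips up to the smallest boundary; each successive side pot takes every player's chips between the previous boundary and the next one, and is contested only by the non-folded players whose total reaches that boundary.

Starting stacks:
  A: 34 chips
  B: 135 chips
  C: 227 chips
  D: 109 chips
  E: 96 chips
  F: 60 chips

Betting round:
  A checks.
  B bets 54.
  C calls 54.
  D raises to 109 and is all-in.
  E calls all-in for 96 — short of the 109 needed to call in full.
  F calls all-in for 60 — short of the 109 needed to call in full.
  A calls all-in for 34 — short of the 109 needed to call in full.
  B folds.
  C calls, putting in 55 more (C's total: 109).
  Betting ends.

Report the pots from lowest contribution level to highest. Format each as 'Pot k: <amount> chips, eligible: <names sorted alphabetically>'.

Contributions: A=34, B=54, C=109, D=109, E=96, F=60
Folded: B
Pot levels (distinct totals of non-folded players): 34, 60, 96, 109
Layer 1-34: 34 each from A, B, C, D, E, F = 34*6 = 204 chips; eligible A, C, D, E, F
Layer 35-60: B 20 + C 26 + D 26 + E 26 + F 26 = 124 chips; eligible C, D, E, F
Layer 61-96: 36 each from C, D, E = 36*3 = 108 chips; eligible C, D, E
Layer 97-109: 13 each from C, D = 13*2 = 26 chips; eligible C, D

Pot 1: 204 chips, eligible: A, C, D, E, F
Pot 2: 124 chips, eligible: C, D, E, F
Pot 3: 108 chips, eligible: C, D, E
Pot 4: 26 chips, eligible: C, D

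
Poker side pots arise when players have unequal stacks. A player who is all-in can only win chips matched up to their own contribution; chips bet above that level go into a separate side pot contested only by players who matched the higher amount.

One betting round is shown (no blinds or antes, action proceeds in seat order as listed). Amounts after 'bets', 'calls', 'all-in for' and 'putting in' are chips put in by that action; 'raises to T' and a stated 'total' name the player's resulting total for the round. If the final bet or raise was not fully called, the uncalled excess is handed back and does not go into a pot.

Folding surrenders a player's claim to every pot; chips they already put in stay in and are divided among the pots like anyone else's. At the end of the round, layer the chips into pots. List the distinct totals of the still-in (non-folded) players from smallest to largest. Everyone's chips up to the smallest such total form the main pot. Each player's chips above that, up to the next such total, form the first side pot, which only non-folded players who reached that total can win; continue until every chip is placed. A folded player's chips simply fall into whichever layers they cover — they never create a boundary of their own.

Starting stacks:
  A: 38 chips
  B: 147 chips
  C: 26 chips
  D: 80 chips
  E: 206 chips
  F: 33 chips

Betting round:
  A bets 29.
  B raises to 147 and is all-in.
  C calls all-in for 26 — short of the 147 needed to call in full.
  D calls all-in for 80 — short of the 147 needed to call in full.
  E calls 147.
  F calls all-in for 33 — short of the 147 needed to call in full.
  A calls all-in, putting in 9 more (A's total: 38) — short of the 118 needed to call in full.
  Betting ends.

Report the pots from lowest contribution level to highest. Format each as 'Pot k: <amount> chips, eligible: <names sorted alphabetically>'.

Pot 1: 156 chips, eligible: A, B, C, D, E, F
Pot 2: 35 chips, eligible: A, B, D, E, F
Pot 3: 20 chips, eligible: A, B, D, E
Pot 4: 126 chips, eligible: B, D, E
Pot 5: 134 chips, eligible: B, E

Derivation:
Contributions: A=38, B=147, C=26, D=80, E=147, F=33
Pot levels (distinct totals of non-folded players): 26, 33, 38, 80, 147
Layer 1-26: 26 each from A, B, C, D, E, F = 26*6 = 156 chips; eligible A, B, C, D, E, F
Layer 27-33: 7 each from A, B, D, E, F = 7*5 = 35 chips; eligible A, B, D, E, F
Layer 34-38: 5 each from A, B, D, E = 5*4 = 20 chips; eligible A, B, D, E
Layer 39-80: 42 each from B, D, E = 42*3 = 126 chips; eligible B, D, E
Layer 81-147: 67 each from B, E = 67*2 = 134 chips; eligible B, E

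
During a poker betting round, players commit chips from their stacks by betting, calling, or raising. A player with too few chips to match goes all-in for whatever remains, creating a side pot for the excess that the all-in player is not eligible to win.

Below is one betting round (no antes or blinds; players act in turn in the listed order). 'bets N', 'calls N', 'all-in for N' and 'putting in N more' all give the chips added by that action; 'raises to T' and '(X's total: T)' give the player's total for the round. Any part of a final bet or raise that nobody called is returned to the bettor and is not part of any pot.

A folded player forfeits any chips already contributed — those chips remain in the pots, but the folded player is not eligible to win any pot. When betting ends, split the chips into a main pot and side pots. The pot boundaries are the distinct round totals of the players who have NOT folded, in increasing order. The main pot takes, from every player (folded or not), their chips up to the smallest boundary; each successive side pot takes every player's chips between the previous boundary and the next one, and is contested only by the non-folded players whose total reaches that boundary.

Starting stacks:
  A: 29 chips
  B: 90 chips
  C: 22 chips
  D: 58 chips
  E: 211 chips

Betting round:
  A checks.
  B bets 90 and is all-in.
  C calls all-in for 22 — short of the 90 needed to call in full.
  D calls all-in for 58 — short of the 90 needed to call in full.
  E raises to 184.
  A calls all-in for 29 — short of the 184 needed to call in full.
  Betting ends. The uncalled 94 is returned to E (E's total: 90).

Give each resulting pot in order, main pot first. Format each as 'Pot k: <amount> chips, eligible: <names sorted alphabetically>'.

Contributions (after 94 returned to E): A=29, B=90, C=22, D=58, E=90
Pot levels (distinct totals of non-folded players): 22, 29, 58, 90
Layer 1-22: 22 each from A, B, C, D, E = 22*5 = 110 chips; eligible A, B, C, D, E
Layer 23-29: 7 each from A, B, D, E = 7*4 = 28 chips; eligible A, B, D, E
Layer 30-58: 29 each from B, D, E = 29*3 = 87 chips; eligible B, D, E
Layer 59-90: 32 each from B, E = 32*2 = 64 chips; eligible B, E

Pot 1: 110 chips, eligible: A, B, C, D, E
Pot 2: 28 chips, eligible: A, B, D, E
Pot 3: 87 chips, eligible: B, D, E
Pot 4: 64 chips, eligible: B, E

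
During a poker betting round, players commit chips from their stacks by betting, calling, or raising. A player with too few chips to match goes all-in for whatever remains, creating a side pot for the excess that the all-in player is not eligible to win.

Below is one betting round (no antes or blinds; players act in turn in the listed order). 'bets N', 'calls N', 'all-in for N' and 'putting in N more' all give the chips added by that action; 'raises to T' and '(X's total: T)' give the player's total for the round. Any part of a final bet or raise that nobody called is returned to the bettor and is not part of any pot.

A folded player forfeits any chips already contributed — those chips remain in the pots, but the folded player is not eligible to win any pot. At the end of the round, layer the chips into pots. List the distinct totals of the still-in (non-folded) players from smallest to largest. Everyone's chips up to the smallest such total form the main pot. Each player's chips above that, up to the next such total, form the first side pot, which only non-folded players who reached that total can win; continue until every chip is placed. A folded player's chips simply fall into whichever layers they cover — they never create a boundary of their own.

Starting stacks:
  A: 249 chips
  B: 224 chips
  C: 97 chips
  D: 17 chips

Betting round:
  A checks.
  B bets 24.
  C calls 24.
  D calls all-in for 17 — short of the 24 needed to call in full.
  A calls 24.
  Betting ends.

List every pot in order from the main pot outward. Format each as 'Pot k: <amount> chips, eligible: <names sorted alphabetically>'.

Contributions: A=24, B=24, C=24, D=17
Pot levels (distinct totals of non-folded players): 17, 24
Layer 1-17: 17 each from A, B, C, D = 17*4 = 68 chips; eligible A, B, C, D
Layer 18-24: 7 each from A, B, C = 7*3 = 21 chips; eligible A, B, C

Pot 1: 68 chips, eligible: A, B, C, D
Pot 2: 21 chips, eligible: A, B, C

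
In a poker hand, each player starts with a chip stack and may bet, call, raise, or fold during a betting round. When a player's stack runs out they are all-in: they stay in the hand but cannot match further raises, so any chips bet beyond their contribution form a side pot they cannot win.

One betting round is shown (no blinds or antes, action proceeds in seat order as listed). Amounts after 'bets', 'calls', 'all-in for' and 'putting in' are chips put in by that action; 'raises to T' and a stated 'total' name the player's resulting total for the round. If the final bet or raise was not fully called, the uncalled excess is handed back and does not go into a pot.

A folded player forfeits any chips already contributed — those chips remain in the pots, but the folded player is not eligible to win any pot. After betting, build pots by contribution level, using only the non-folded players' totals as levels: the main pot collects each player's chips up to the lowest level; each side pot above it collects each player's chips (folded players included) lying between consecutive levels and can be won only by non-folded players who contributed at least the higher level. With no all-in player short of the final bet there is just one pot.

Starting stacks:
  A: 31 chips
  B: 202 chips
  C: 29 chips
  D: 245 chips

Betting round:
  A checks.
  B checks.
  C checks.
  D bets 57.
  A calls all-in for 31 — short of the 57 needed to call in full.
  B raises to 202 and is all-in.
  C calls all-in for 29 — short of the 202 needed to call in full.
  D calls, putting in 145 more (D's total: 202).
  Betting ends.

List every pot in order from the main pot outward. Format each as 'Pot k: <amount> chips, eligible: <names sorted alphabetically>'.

Pot 1: 116 chips, eligible: A, B, C, D
Pot 2: 6 chips, eligible: A, B, D
Pot 3: 342 chips, eligible: B, D

Derivation:
Contributions: A=31, B=202, C=29, D=202
Pot levels (distinct totals of non-folded players): 29, 31, 202
Layer 1-29: 29 each from A, B, C, D = 29*4 = 116 chips; eligible A, B, C, D
Layer 30-31: 2 each from A, B, D = 2*3 = 6 chips; eligible A, B, D
Layer 32-202: 171 each from B, D = 171*2 = 342 chips; eligible B, D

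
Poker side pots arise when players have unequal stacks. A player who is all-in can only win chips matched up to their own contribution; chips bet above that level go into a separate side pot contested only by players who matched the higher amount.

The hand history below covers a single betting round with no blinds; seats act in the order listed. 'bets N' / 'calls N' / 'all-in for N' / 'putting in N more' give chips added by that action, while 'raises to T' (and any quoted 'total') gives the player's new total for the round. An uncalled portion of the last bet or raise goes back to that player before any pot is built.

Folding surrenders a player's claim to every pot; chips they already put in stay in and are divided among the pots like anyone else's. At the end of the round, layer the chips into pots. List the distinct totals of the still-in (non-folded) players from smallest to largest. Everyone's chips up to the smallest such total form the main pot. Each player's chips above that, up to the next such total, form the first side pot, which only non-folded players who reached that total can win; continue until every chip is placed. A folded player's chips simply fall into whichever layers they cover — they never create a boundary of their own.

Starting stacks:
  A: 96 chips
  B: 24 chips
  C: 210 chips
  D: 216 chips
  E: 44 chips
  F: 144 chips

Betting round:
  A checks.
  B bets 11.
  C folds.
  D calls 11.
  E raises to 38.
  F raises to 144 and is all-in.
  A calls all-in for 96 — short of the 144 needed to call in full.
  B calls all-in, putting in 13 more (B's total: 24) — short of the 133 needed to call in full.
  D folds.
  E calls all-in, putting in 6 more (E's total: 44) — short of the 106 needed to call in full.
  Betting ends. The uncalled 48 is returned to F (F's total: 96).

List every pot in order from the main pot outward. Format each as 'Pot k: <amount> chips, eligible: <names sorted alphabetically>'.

Pot 1: 107 chips, eligible: A, B, E, F
Pot 2: 60 chips, eligible: A, E, F
Pot 3: 104 chips, eligible: A, F

Derivation:
Contributions (after 48 returned to F): A=96, B=24, D=11, E=44, F=96
Folded: C, D
Pot levels (distinct totals of non-folded players): 24, 44, 96
Layer 1-24: A 24 + B 24 + D 11 + E 24 + F 24 = 107 chips; eligible A, B, E, F
Layer 25-44: 20 each from A, E, F = 20*3 = 60 chips; eligible A, E, F
Layer 45-96: 52 each from A, F = 52*2 = 104 chips; eligible A, F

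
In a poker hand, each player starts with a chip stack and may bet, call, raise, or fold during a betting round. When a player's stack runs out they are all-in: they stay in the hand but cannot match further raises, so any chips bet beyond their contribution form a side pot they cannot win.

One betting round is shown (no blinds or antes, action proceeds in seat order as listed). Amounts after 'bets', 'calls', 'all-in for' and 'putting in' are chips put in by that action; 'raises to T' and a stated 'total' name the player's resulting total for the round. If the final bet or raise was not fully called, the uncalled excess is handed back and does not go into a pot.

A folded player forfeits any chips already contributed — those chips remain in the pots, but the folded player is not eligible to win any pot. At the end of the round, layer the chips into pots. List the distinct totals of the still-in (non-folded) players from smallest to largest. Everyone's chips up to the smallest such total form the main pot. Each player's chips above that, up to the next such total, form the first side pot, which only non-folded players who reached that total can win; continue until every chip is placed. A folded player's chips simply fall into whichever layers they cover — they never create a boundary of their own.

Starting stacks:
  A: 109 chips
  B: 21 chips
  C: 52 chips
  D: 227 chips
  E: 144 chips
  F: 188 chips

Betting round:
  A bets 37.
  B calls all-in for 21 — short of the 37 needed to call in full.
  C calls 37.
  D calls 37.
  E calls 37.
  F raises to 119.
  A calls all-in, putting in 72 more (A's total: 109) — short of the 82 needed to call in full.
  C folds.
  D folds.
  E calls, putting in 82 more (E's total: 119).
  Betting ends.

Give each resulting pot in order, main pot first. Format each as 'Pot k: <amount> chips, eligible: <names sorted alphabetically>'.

Pot 1: 126 chips, eligible: A, B, E, F
Pot 2: 296 chips, eligible: A, E, F
Pot 3: 20 chips, eligible: E, F

Derivation:
Contributions: A=109, B=21, C=37, D=37, E=119, F=119
Folded: C, D
Pot levels (distinct totals of non-folded players): 21, 109, 119
Layer 1-21: 21 each from A, B, C, D, E, F = 21*6 = 126 chips; eligible A, B, E, F
Layer 22-109: A 88 + C 16 + D 16 + E 88 + F 88 = 296 chips; eligible A, E, F
Layer 110-119: 10 each from E, F = 10*2 = 20 chips; eligible E, F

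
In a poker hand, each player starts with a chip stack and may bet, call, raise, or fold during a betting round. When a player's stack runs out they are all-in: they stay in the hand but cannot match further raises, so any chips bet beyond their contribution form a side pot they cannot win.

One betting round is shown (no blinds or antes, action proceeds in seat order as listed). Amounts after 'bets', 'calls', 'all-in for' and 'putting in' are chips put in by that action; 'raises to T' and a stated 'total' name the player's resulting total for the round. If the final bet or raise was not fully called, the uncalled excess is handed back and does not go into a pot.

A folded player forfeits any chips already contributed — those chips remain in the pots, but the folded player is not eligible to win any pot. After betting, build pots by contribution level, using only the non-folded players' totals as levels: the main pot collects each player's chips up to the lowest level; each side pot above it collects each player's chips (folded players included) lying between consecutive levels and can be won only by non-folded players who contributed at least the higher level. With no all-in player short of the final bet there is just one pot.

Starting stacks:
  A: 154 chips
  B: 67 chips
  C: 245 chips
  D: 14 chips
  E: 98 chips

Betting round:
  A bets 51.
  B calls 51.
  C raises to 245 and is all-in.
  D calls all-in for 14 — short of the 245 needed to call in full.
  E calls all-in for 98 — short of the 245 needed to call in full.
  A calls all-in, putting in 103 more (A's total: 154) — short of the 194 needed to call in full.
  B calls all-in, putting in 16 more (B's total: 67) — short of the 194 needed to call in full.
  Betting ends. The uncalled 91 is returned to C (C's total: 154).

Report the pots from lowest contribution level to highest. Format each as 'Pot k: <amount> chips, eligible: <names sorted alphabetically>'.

Contributions (after 91 returned to C): A=154, B=67, C=154, D=14, E=98
Pot levels (distinct totals of non-folded players): 14, 67, 98, 154
Layer 1-14: 14 each from A, B, C, D, E = 14*5 = 70 chips; eligible A, B, C, D, E
Layer 15-67: 53 each from A, B, C, E = 53*4 = 212 chips; eligible A, B, C, E
Layer 68-98: 31 each from A, C, E = 31*3 = 93 chips; eligible A, C, E
Layer 99-154: 56 each from A, C = 56*2 = 112 chips; eligible A, C

Pot 1: 70 chips, eligible: A, B, C, D, E
Pot 2: 212 chips, eligible: A, B, C, E
Pot 3: 93 chips, eligible: A, C, E
Pot 4: 112 chips, eligible: A, C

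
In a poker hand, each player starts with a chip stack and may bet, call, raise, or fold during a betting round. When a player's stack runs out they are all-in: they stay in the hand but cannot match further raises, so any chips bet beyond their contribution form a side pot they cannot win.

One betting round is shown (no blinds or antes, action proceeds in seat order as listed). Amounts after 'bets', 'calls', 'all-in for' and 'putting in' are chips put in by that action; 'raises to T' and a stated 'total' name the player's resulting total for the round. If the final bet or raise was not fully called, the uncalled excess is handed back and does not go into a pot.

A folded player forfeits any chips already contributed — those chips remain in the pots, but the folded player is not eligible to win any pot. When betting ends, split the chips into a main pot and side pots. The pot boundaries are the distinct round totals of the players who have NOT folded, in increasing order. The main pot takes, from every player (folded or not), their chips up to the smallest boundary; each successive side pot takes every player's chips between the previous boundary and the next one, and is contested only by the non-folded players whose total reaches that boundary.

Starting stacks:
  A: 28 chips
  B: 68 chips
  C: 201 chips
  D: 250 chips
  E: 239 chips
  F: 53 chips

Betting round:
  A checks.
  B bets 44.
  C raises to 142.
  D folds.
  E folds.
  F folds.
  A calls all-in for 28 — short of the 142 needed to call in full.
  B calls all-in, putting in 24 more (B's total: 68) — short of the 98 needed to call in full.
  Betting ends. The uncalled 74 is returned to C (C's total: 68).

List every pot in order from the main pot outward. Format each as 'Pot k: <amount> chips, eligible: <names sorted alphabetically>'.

Contributions (after 74 returned to C): A=28, B=68, C=68
Folded: D, E, F
Pot levels (distinct totals of non-folded players): 28, 68
Layer 1-28: 28 each from A, B, C = 28*3 = 84 chips; eligible A, B, C
Layer 29-68: 40 each from B, C = 40*2 = 80 chips; eligible B, C

Pot 1: 84 chips, eligible: A, B, C
Pot 2: 80 chips, eligible: B, C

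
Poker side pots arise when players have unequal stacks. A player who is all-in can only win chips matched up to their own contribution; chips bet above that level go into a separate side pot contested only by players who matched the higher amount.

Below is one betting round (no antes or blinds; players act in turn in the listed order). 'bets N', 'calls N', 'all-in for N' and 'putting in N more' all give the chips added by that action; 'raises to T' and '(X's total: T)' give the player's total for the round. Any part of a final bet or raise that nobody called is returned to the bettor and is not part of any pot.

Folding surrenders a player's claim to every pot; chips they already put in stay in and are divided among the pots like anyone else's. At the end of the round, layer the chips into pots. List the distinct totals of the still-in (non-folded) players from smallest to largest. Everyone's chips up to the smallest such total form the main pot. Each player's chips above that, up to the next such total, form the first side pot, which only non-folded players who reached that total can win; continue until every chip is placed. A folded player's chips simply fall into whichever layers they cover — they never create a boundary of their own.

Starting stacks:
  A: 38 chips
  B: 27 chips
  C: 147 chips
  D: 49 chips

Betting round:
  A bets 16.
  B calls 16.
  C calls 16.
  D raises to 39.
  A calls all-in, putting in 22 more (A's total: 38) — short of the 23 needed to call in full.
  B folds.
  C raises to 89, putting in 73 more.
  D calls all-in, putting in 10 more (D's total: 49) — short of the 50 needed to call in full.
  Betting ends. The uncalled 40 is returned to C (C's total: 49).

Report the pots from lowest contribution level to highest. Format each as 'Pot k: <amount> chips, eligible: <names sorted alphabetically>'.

Pot 1: 130 chips, eligible: A, C, D
Pot 2: 22 chips, eligible: C, D

Derivation:
Contributions (after 40 returned to C): A=38, B=16, C=49, D=49
Folded: B
Pot levels (distinct totals of non-folded players): 38, 49
Layer 1-38: A 38 + B 16 + C 38 + D 38 = 130 chips; eligible A, C, D
Layer 39-49: 11 each from C, D = 11*2 = 22 chips; eligible C, D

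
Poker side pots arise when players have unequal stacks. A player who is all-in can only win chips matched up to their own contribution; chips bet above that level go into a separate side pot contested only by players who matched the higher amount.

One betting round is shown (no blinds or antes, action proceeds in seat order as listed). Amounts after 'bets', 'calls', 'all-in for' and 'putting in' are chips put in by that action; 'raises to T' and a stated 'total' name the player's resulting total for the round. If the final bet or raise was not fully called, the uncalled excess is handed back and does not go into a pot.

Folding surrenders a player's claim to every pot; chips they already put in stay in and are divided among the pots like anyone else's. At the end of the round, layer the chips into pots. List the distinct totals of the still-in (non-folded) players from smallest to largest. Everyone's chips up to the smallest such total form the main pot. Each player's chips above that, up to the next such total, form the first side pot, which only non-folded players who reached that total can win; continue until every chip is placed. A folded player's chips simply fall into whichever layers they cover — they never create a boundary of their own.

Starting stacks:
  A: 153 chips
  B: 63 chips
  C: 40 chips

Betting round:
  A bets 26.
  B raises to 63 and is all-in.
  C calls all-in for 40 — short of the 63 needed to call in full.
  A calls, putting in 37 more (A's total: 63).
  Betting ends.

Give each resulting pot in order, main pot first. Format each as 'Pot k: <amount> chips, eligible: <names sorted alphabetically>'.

Contributions: A=63, B=63, C=40
Pot levels (distinct totals of non-folded players): 40, 63
Layer 1-40: 40 each from A, B, C = 40*3 = 120 chips; eligible A, B, C
Layer 41-63: 23 each from A, B = 23*2 = 46 chips; eligible A, B

Pot 1: 120 chips, eligible: A, B, C
Pot 2: 46 chips, eligible: A, B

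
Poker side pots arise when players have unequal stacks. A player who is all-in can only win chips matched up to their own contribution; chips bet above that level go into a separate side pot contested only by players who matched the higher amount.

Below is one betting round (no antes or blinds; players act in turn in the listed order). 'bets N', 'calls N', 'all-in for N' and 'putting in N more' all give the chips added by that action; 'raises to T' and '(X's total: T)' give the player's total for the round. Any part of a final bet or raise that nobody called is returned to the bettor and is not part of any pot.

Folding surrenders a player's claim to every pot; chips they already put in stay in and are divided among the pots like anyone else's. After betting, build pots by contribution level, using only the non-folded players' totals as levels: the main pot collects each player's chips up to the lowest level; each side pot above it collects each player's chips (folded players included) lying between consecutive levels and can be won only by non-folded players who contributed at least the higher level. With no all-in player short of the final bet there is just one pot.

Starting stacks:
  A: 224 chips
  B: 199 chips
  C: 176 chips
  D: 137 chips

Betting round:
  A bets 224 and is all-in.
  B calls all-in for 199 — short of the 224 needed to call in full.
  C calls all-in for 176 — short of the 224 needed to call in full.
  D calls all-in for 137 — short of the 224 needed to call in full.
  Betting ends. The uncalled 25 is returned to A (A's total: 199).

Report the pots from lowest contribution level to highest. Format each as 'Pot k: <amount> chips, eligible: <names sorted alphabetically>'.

Pot 1: 548 chips, eligible: A, B, C, D
Pot 2: 117 chips, eligible: A, B, C
Pot 3: 46 chips, eligible: A, B

Derivation:
Contributions (after 25 returned to A): A=199, B=199, C=176, D=137
Pot levels (distinct totals of non-folded players): 137, 176, 199
Layer 1-137: 137 each from A, B, C, D = 137*4 = 548 chips; eligible A, B, C, D
Layer 138-176: 39 each from A, B, C = 39*3 = 117 chips; eligible A, B, C
Layer 177-199: 23 each from A, B = 23*2 = 46 chips; eligible A, B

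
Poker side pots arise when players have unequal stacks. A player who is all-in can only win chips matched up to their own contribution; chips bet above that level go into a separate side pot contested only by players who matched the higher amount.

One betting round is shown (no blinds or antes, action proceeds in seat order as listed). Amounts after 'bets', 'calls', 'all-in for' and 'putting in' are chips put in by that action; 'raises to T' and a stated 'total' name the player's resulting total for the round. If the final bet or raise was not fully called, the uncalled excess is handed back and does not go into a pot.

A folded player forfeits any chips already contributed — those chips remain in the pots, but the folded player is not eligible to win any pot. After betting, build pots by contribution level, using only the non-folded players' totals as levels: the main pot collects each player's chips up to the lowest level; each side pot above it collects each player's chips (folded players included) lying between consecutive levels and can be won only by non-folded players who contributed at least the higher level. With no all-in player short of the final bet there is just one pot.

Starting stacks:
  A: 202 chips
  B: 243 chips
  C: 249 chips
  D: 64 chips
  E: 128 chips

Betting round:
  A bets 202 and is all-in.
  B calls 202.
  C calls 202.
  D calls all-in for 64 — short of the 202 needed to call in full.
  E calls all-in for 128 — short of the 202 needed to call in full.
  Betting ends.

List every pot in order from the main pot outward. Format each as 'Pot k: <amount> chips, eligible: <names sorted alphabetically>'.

Contributions: A=202, B=202, C=202, D=64, E=128
Pot levels (distinct totals of non-folded players): 64, 128, 202
Layer 1-64: 64 each from A, B, C, D, E = 64*5 = 320 chips; eligible A, B, C, D, E
Layer 65-128: 64 each from A, B, C, E = 64*4 = 256 chips; eligible A, B, C, E
Layer 129-202: 74 each from A, B, C = 74*3 = 222 chips; eligible A, B, C

Pot 1: 320 chips, eligible: A, B, C, D, E
Pot 2: 256 chips, eligible: A, B, C, E
Pot 3: 222 chips, eligible: A, B, C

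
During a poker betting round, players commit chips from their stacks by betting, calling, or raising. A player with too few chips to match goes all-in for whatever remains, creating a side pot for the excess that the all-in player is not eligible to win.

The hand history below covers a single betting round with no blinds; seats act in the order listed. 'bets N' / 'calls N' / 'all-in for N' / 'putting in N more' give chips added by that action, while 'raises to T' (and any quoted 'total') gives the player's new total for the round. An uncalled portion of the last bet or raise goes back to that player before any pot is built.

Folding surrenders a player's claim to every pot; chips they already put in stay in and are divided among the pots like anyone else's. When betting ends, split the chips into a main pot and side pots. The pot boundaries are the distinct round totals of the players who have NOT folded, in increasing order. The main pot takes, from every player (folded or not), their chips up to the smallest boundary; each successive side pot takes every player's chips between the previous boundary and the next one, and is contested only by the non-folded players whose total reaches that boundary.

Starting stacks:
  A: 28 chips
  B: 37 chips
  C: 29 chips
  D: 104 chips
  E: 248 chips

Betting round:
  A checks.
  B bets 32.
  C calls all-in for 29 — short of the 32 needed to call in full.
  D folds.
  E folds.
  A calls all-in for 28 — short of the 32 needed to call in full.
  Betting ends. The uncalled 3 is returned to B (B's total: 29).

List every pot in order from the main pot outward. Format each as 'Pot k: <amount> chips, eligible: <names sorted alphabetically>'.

Pot 1: 84 chips, eligible: A, B, C
Pot 2: 2 chips, eligible: B, C

Derivation:
Contributions (after 3 returned to B): A=28, B=29, C=29
Folded: D, E
Pot levels (distinct totals of non-folded players): 28, 29
Layer 1-28: 28 each from A, B, C = 28*3 = 84 chips; eligible A, B, C
Layer 29-29: 1 each from B, C = 1*2 = 2 chips; eligible B, C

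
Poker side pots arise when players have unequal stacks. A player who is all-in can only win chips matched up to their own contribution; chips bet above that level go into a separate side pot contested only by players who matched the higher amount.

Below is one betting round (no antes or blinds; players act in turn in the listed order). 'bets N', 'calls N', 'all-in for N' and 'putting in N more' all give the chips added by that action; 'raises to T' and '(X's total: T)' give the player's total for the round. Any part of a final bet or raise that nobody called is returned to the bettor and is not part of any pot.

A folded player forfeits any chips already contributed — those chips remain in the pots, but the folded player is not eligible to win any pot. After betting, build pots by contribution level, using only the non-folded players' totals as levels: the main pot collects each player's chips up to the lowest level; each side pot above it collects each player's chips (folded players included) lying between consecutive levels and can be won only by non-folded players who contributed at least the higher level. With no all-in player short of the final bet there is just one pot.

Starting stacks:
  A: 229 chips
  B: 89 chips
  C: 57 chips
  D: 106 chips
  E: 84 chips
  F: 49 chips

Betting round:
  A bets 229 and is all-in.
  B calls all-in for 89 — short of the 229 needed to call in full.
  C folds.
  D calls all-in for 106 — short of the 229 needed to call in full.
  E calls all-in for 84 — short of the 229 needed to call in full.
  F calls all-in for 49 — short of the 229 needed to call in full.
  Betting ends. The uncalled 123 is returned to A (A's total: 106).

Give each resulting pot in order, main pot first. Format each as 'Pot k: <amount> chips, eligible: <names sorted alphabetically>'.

Pot 1: 245 chips, eligible: A, B, D, E, F
Pot 2: 140 chips, eligible: A, B, D, E
Pot 3: 15 chips, eligible: A, B, D
Pot 4: 34 chips, eligible: A, D

Derivation:
Contributions (after 123 returned to A): A=106, B=89, D=106, E=84, F=49
Folded: C
Pot levels (distinct totals of non-folded players): 49, 84, 89, 106
Layer 1-49: 49 each from A, B, D, E, F = 49*5 = 245 chips; eligible A, B, D, E, F
Layer 50-84: 35 each from A, B, D, E = 35*4 = 140 chips; eligible A, B, D, E
Layer 85-89: 5 each from A, B, D = 5*3 = 15 chips; eligible A, B, D
Layer 90-106: 17 each from A, D = 17*2 = 34 chips; eligible A, D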